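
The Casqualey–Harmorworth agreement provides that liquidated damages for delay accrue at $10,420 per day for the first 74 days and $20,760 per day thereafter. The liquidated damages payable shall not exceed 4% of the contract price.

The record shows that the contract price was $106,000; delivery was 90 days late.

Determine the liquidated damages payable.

Liquidated damages: $4,240

First 74 days: 74 × $10,420 = $771,080
Remaining days: (90 − 74) × $20,760 = $332,160
Accrued per-day damages: $771,080 + $332,160 = $1,103,240
Cap: 4% of $106,000 = $4,240
Cap at $4,240: $1,103,240 exceeds the cap → $4,240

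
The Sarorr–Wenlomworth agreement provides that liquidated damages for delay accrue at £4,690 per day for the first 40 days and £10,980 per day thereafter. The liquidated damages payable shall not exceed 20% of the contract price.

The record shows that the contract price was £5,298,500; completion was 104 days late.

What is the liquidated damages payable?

First 40 days: 40 × £4,690 = £187,600
Remaining days: (104 − 40) × £10,980 = £702,720
Accrued per-day damages: £187,600 + £702,720 = £890,320
Cap: 20% of £5,298,500 = £1,059,700
Cap at £1,059,700: £890,320 is within the cap, no reduction.

Liquidated damages: £890,320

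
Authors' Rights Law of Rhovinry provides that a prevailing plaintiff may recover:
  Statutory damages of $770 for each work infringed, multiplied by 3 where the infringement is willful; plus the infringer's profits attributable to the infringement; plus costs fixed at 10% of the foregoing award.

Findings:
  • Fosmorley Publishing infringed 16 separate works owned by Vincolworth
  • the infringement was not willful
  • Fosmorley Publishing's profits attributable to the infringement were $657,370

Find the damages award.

$736,659

Statutory damages: 16 × $770 = $12,320
Infringement not willful: no ×3 enhancement.
Combined award: $12,320 + $657,370 = $669,690
Costs: 10% of $669,690 = $66,969
Award plus costs: $669,690 + $66,969 = $736,659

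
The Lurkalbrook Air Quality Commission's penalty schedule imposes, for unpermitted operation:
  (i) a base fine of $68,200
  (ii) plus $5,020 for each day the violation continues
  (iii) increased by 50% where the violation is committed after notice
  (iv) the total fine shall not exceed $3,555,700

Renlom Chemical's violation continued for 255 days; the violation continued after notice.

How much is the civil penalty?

$2,022,450

Per-day component: 255 × $5,020 = $1,280,100
Base plus per-day: $68,200 + $1,280,100 = $1,348,300
Enhancement: 50% of $1,348,300 = $674,150
Enhanced fine: $1,348,300 + $674,150 = $2,022,450
Cap at $3,555,700: $2,022,450 is within the cap, no reduction.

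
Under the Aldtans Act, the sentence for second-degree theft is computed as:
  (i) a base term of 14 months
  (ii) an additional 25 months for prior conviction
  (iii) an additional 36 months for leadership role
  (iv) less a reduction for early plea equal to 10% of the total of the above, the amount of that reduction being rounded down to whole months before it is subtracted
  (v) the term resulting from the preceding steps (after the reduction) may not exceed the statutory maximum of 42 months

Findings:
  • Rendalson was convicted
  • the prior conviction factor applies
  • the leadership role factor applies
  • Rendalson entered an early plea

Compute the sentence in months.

Sentence: 42 months

Prior conviction enhancement: +25 months
Leadership role enhancement: +36 months
Adjusted term: 14 months + 25 months + 36 months = 75 months
Early plea reduction: 10% of 75 months = 7 months (rounded down)
After reduction: 75 − 7 = 68 months
Cap at 42 months: 68 months exceeds the cap → 42 months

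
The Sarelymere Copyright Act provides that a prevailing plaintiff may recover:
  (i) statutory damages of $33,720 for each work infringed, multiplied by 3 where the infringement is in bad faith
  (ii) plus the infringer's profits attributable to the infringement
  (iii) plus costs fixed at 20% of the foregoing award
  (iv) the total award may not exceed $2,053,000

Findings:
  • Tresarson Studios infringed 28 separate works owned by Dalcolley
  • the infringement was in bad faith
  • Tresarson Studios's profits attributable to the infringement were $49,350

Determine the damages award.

Statutory damages: 28 × $33,720 = $944,160
Trebled: 3 × $944,160 = $2,832,480
Combined award: $2,832,480 + $49,350 = $2,881,830
Costs: 20% of $2,881,830 = $576,366
Award plus costs: $2,881,830 + $576,366 = $3,458,196
Cap at $2,053,000: $3,458,196 exceeds the cap → $2,053,000

$2,053,000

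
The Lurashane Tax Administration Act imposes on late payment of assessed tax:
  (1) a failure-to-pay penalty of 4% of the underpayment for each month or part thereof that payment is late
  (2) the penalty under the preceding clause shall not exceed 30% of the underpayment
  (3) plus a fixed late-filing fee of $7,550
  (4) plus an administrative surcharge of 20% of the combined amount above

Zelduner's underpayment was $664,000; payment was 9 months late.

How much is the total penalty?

$248,100

Accrued rate: 4% × 9 = 36%, capped at 30% → 30%
Failure-to-pay penalty: 30% of $664,000 = $199,200
Penalty before surcharge: $199,200 + $7,550 = $206,750
Administrative surcharge: 20% of $206,750 = $41,350
Total penalty: $206,750 + $41,350 = $248,100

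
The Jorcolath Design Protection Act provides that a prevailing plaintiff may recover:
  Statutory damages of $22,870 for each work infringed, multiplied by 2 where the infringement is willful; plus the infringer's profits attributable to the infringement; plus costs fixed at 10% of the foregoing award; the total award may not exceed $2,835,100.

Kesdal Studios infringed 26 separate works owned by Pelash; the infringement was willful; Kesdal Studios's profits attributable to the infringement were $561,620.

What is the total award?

Statutory damages: 26 × $22,870 = $594,620
Doubled: 2 × $594,620 = $1,189,240
Combined award: $1,189,240 + $561,620 = $1,750,860
Costs: 10% of $1,750,860 = $175,086
Award plus costs: $1,750,860 + $175,086 = $1,925,946
Cap at $2,835,100: $1,925,946 is within the cap, no reduction.

$1,925,946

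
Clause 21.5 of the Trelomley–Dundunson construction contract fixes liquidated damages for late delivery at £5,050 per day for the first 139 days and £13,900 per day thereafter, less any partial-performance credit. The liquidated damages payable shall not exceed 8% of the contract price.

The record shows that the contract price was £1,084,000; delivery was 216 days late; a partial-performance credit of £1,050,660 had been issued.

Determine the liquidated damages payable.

First 139 days: 139 × £5,050 = £701,950
Remaining days: (216 − 139) × £13,900 = £1,070,300
Accrued per-day damages: £701,950 + £1,070,300 = £1,772,250
Less partial-performance credit: £1,772,250 − £1,050,660 = £721,590
Cap: 8% of £1,084,000 = £86,720
Cap at £86,720: £721,590 exceeds the cap → £86,720

£86,720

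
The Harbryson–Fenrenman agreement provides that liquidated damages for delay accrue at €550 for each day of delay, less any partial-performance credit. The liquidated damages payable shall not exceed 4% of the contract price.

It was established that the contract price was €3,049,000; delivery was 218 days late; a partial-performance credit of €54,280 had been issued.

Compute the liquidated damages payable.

€65,620

Per-day damages: 218 × €550 = €119,900
Less partial-performance credit: €119,900 − €54,280 = €65,620
Cap: 4% of €3,049,000 = €121,960
Cap at €121,960: €65,620 is within the cap, no reduction.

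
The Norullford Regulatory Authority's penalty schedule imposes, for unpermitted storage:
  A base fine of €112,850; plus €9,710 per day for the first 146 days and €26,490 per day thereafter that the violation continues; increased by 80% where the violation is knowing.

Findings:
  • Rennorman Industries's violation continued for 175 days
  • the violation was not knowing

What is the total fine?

€2,298,720

First 146 days: 146 × €9,710 = €1,417,660
Remaining days: (175 − 146) × €26,490 = €768,210
Per-day component: €1,417,660 + €768,210 = €2,185,870
Base plus per-day: €112,850 + €2,185,870 = €2,298,720
The violation was not knowing: no 80% increase.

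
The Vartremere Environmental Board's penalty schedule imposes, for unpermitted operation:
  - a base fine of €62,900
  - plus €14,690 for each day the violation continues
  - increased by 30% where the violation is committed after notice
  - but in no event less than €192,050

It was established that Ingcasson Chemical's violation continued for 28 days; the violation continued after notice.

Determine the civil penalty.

€616,486

Per-day component: 28 × €14,690 = €411,320
Base plus per-day: €62,900 + €411,320 = €474,220
Enhancement: 30% of €474,220 = €142,266
Enhanced fine: €474,220 + €142,266 = €616,486
Minimum €192,050: €616,486 meets the minimum, no increase.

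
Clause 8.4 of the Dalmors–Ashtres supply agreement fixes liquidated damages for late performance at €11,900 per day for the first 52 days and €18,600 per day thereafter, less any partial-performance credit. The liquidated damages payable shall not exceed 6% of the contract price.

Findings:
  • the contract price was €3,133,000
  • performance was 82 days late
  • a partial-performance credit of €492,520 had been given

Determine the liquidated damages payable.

€187,980

First 52 days: 52 × €11,900 = €618,800
Remaining days: (82 − 52) × €18,600 = €558,000
Accrued per-day damages: €618,800 + €558,000 = €1,176,800
Less partial-performance credit: €1,176,800 − €492,520 = €684,280
Cap: 6% of €3,133,000 = €187,980
Cap at €187,980: €684,280 exceeds the cap → €187,980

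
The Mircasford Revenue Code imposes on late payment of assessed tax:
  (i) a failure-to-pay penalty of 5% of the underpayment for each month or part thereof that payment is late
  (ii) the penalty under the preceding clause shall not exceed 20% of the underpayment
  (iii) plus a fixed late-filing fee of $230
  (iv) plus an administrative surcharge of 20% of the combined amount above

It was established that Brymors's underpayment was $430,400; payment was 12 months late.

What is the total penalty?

Accrued rate: 5% × 12 = 60%, capped at 20% → 20%
Failure-to-pay penalty: 20% of $430,400 = $86,080
Penalty before surcharge: $86,080 + $230 = $86,310
Administrative surcharge: 20% of $86,310 = $17,262
Total penalty: $86,310 + $17,262 = $103,572

Penalty: $103,572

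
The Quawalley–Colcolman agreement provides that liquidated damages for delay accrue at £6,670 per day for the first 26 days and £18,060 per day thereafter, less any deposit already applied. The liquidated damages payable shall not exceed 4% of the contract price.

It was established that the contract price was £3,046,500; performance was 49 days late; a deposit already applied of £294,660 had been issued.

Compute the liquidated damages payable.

First 26 days: 26 × £6,670 = £173,420
Remaining days: (49 − 26) × £18,060 = £415,380
Accrued per-day damages: £173,420 + £415,380 = £588,800
Less deposit already applied: £588,800 − £294,660 = £294,140
Cap: 4% of £3,046,500 = £121,860
Cap at £121,860: £294,140 exceeds the cap → £121,860

£121,860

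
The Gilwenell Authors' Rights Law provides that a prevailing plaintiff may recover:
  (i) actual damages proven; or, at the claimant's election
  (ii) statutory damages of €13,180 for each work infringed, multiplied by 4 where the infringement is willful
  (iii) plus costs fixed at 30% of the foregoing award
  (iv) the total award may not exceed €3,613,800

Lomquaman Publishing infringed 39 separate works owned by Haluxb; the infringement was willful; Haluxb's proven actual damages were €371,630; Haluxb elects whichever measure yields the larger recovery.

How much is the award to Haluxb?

Statutory damages: 39 × €13,180 = €514,020
Multiplied by 4: 4 × €514,020 = €2,056,080
Greater of actual damages (€371,630) or enhanced statutory damages (€2,056,080): €2,056,080
Costs: 30% of €2,056,080 = €616,824
Award plus costs: €2,056,080 + €616,824 = €2,672,904
Cap at €3,613,800: €2,672,904 is within the cap, no reduction.

€2,672,904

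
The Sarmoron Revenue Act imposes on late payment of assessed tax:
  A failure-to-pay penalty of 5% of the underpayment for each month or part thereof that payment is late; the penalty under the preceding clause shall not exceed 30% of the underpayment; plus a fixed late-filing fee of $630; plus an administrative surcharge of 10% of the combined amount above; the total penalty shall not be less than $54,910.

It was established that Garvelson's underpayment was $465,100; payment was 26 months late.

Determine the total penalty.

Penalty: $154,176

Accrued rate: 5% × 26 = 130%, capped at 30% → 30%
Failure-to-pay penalty: 30% of $465,100 = $139,530
Penalty before surcharge: $139,530 + $630 = $140,160
Administrative surcharge: 10% of $140,160 = $14,016
Total penalty: $140,160 + $14,016 = $154,176
Minimum $54,910: $154,176 meets the minimum, no increase.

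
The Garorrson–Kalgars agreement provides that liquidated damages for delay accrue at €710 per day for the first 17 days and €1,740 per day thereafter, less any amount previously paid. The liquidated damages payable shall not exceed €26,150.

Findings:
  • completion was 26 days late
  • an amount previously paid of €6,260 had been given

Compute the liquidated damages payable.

€21,470

First 17 days: 17 × €710 = €12,070
Remaining days: (26 − 17) × €1,740 = €15,660
Accrued per-day damages: €12,070 + €15,660 = €27,730
Less amount previously paid: €27,730 − €6,260 = €21,470
Cap at €26,150: €21,470 is within the cap, no reduction.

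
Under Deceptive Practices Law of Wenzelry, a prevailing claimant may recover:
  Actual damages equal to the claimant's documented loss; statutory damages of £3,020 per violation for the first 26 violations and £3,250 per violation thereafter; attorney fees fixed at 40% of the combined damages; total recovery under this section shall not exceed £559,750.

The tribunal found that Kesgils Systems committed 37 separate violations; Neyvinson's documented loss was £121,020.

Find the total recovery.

First 26 violations: 26 × £3,020 = £78,520
Remaining violations: (37 − 26) × £3,250 = £35,750
Statutory damages: £78,520 + £35,750 = £114,270
Combined damages: £121,020 + £114,270 = £235,290
Attorney fees: 40% of £235,290 = £94,116
Total before cap: £235,290 + £94,116 = £329,406
Cap at £559,750: £329,406 is within the cap, no reduction.

£329,406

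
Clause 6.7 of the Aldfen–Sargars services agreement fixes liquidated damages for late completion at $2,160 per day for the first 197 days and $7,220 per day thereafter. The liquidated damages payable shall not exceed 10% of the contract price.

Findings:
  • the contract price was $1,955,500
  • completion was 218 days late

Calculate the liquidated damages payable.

$195,550

First 197 days: 197 × $2,160 = $425,520
Remaining days: (218 − 197) × $7,220 = $151,620
Accrued per-day damages: $425,520 + $151,620 = $577,140
Cap: 10% of $1,955,500 = $195,550
Cap at $195,550: $577,140 exceeds the cap → $195,550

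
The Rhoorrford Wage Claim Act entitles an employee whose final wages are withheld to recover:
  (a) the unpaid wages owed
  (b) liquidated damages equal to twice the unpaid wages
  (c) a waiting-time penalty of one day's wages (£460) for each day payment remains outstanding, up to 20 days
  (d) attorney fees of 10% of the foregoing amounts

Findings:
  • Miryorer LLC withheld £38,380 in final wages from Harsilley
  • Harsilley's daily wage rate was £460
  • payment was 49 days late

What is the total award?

Doubled: 2 × £38,380 = £76,760
Penalty days: min(49, 20) = 20
Waiting-time penalty: 20 × £460 = £9,200
Subtotal: £38,380 + £76,760 + £9,200 = £124,340
Attorney fees: 10% of £124,340 = £12,434
Total award: £124,340 + £12,434 = £136,774

Total award: £136,774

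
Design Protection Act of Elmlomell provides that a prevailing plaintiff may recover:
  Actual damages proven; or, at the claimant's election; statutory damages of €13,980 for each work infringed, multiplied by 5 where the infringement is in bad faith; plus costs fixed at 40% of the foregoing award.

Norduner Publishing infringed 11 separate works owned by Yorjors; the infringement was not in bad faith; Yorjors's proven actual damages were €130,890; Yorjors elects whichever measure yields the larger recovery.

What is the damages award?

€215,292

Statutory damages: 11 × €13,980 = €153,780
Infringement not in bad faith: no ×5 enhancement.
Greater of actual damages (€130,890) or statutory damages (€153,780): €153,780
Costs: 40% of €153,780 = €61,512
Award plus costs: €153,780 + €61,512 = €215,292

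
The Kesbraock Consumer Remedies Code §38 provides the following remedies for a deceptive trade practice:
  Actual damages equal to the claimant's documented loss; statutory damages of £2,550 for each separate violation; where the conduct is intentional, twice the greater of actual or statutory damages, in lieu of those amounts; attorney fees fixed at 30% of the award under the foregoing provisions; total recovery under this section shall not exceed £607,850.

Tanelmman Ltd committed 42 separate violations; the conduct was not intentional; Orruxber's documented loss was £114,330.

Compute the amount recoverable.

£287,859

Statutory damages: 42 × £2,550 = £107,100
Conduct not intentional: the in-lieu enhancement does not apply.
Actual plus statutory damages: £114,330 + £107,100 = £221,430
Attorney fees: 30% of £221,430 = £66,429
Total before cap: £221,430 + £66,429 = £287,859
Cap at £607,850: £287,859 is within the cap, no reduction.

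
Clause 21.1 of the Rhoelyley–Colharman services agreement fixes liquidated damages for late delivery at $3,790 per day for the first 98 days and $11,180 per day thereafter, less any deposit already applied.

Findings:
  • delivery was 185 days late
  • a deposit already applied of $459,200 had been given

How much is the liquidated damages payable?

$884,880

First 98 days: 98 × $3,790 = $371,420
Remaining days: (185 − 98) × $11,180 = $972,660
Accrued per-day damages: $371,420 + $972,660 = $1,344,080
Less deposit already applied: $1,344,080 − $459,200 = $884,880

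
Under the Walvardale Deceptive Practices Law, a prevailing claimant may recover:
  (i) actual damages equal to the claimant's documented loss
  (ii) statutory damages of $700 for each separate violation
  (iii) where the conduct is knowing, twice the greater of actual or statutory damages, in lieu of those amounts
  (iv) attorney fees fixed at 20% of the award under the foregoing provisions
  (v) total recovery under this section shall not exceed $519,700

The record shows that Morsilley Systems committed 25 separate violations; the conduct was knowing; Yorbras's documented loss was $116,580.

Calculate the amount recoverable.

$279,792

Statutory damages: 25 × $700 = $17,500
Greater of actual damages ($116,580) or statutory damages ($17,500): $116,580
Doubled: 2 × $116,580 = $233,160
Attorney fees: 20% of $233,160 = $46,632
Total before cap: $233,160 + $46,632 = $279,792
Cap at $519,700: $279,792 is within the cap, no reduction.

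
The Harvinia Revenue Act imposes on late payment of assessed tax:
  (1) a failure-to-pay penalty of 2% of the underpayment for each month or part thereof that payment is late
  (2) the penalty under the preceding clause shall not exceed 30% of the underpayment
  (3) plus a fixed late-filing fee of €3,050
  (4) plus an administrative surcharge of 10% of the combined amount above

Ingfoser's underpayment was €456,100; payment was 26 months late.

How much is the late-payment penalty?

Accrued rate: 2% × 26 = 52%, capped at 30% → 30%
Failure-to-pay penalty: 30% of €456,100 = €136,830
Penalty before surcharge: €136,830 + €3,050 = €139,880
Administrative surcharge: 10% of €139,880 = €13,988
Total penalty: €139,880 + €13,988 = €153,868

€153,868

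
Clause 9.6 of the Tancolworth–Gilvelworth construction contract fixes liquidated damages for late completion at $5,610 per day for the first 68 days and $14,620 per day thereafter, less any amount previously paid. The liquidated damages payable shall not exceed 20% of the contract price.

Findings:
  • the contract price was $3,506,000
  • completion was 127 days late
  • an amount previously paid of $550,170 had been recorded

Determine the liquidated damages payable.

First 68 days: 68 × $5,610 = $381,480
Remaining days: (127 − 68) × $14,620 = $862,580
Accrued per-day damages: $381,480 + $862,580 = $1,244,060
Less amount previously paid: $1,244,060 − $550,170 = $693,890
Cap: 20% of $3,506,000 = $701,200
Cap at $701,200: $693,890 is within the cap, no reduction.

$693,890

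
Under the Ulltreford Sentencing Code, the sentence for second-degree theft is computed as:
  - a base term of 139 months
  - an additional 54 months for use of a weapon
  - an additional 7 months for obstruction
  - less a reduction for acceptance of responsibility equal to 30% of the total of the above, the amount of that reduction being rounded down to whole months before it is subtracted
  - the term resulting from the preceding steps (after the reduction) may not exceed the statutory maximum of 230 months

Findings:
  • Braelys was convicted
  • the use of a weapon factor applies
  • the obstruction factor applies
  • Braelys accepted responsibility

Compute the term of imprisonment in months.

Use of a weapon enhancement: +54 months
Obstruction enhancement: +7 months
Adjusted term: 139 months + 54 months + 7 months = 200 months
Acceptance of responsibility reduction: 30% of 200 months = 60 months (rounded down)
After reduction: 200 − 60 = 140 months
Cap at 230 months: 140 months is within the cap, no reduction.

140 months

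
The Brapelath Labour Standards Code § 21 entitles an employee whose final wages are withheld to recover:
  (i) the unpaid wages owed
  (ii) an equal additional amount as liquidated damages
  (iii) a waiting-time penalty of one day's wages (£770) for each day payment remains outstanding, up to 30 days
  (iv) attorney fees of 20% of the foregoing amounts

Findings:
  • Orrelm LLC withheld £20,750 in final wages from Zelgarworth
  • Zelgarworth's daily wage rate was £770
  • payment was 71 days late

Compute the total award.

Liquidated damages (equal amount): £20,750
Penalty days: min(71, 30) = 30
Waiting-time penalty: 30 × £770 = £23,100
Subtotal: £20,750 + £20,750 + £23,100 = £64,600
Attorney fees: 20% of £64,600 = £12,920
Total award: £64,600 + £12,920 = £77,520

£77,520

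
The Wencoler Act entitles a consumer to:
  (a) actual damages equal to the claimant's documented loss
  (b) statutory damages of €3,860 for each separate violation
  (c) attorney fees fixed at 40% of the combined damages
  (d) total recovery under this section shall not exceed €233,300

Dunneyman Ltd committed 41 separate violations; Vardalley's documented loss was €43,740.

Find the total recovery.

€233,300

Statutory damages: 41 × €3,860 = €158,260
Combined damages: €43,740 + €158,260 = €202,000
Attorney fees: 40% of €202,000 = €80,800
Total before cap: €202,000 + €80,800 = €282,800
Cap at €233,300: €282,800 exceeds the cap → €233,300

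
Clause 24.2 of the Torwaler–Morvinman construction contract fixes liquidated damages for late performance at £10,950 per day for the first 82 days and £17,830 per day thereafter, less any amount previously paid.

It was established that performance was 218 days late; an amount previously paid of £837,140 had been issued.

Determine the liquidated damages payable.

£2,485,640

First 82 days: 82 × £10,950 = £897,900
Remaining days: (218 − 82) × £17,830 = £2,424,880
Accrued per-day damages: £897,900 + £2,424,880 = £3,322,780
Less amount previously paid: £3,322,780 − £837,140 = £2,485,640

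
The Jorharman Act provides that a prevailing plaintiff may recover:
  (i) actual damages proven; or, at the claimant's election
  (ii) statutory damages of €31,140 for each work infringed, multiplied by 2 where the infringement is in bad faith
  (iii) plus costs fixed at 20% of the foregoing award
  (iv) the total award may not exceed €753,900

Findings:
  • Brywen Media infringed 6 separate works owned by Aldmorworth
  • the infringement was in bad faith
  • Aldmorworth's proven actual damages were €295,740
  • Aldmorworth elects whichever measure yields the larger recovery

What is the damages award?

Award: €448,416

Statutory damages: 6 × €31,140 = €186,840
Doubled: 2 × €186,840 = €373,680
Greater of actual damages (€295,740) or enhanced statutory damages (€373,680): €373,680
Costs: 20% of €373,680 = €74,736
Award plus costs: €373,680 + €74,736 = €448,416
Cap at €753,900: €448,416 is within the cap, no reduction.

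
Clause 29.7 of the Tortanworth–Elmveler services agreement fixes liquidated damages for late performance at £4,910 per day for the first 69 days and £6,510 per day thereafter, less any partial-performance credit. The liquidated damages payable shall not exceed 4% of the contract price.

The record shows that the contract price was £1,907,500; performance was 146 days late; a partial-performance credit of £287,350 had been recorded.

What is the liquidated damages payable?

£76,300

First 69 days: 69 × £4,910 = £338,790
Remaining days: (146 − 69) × £6,510 = £501,270
Accrued per-day damages: £338,790 + £501,270 = £840,060
Less partial-performance credit: £840,060 − £287,350 = £552,710
Cap: 4% of £1,907,500 = £76,300
Cap at £76,300: £552,710 exceeds the cap → £76,300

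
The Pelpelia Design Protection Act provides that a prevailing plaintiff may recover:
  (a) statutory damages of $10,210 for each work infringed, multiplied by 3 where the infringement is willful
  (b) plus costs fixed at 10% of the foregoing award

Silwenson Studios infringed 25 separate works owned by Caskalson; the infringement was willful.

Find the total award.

$842,325

Statutory damages: 25 × $10,210 = $255,250
Trebled: 3 × $255,250 = $765,750
Costs: 10% of $765,750 = $76,575
Award plus costs: $765,750 + $76,575 = $842,325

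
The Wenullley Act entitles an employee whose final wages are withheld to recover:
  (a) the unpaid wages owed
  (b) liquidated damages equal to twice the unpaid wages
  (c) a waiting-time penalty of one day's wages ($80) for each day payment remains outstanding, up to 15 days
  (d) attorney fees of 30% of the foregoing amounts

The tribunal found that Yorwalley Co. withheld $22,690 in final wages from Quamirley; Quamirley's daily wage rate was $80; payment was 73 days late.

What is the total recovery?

Doubled: 2 × $22,690 = $45,380
Penalty days: min(73, 15) = 15
Waiting-time penalty: 15 × $80 = $1,200
Subtotal: $22,690 + $45,380 + $1,200 = $69,270
Attorney fees: 30% of $69,270 = $20,781
Total award: $69,270 + $20,781 = $90,051

$90,051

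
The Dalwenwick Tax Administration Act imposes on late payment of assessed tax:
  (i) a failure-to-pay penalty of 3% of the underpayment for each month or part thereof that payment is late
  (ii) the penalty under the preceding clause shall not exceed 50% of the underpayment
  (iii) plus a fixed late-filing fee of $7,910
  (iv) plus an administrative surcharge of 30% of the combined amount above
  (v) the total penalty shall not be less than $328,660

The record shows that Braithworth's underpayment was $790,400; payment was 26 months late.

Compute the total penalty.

Accrued rate: 3% × 26 = 78%, capped at 50% → 50%
Failure-to-pay penalty: 50% of $790,400 = $395,200
Penalty before surcharge: $395,200 + $7,910 = $403,110
Administrative surcharge: 30% of $403,110 = $120,933
Total penalty: $403,110 + $120,933 = $524,043
Minimum $328,660: $524,043 meets the minimum, no increase.

Penalty: $524,043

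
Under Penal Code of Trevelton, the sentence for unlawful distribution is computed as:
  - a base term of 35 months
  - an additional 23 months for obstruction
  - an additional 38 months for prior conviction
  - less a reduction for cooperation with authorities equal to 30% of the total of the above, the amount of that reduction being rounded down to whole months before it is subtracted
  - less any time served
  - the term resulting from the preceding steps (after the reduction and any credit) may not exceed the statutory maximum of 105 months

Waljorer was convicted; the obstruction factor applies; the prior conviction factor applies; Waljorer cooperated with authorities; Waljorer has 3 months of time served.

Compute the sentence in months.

Obstruction enhancement: +23 months
Prior conviction enhancement: +38 months
Adjusted term: 35 months + 23 months + 38 months = 96 months
Cooperation with authorities reduction: 30% of 96 months = 28 months (rounded down)
After reduction: 96 − 28 = 68 months
Less time served: 68 months − 3 months = 65 months
Cap at 105 months: 65 months is within the cap, no reduction.

Sentence: 65 months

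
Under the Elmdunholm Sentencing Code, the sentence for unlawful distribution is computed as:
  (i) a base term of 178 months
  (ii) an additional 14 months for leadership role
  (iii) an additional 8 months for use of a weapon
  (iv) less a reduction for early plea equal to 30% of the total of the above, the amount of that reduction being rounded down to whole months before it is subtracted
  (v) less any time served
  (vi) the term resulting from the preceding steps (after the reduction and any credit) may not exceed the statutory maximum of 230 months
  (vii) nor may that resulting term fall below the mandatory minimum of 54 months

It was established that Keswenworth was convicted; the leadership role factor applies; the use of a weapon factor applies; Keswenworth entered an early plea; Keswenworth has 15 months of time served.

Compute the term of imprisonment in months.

Leadership role enhancement: +14 months
Use of a weapon enhancement: +8 months
Adjusted term: 178 months + 14 months + 8 months = 200 months
Early plea reduction: 30% of 200 months = 60 months (rounded down)
After reduction: 200 − 60 = 140 months
Less time served: 140 months − 15 months = 125 months
Cap at 230 months: 125 months is within the cap, no reduction.
Minimum 54 months: 125 months meets the minimum, no increase.

125 months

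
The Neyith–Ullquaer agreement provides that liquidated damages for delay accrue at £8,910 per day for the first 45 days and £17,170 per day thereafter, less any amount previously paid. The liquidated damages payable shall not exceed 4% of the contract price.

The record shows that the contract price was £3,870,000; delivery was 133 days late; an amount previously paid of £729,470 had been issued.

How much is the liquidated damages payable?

First 45 days: 45 × £8,910 = £400,950
Remaining days: (133 − 45) × £17,170 = £1,510,960
Accrued per-day damages: £400,950 + £1,510,960 = £1,911,910
Less amount previously paid: £1,911,910 − £729,470 = £1,182,440
Cap: 4% of £3,870,000 = £154,800
Cap at £154,800: £1,182,440 exceeds the cap → £154,800

Liquidated damages: £154,800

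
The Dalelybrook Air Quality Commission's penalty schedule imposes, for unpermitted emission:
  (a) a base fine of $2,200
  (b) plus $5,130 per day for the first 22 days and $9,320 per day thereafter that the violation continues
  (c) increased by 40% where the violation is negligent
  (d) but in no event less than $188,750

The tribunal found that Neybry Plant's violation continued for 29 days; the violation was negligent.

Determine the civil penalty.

$252,420

First 22 days: 22 × $5,130 = $112,860
Remaining days: (29 − 22) × $9,320 = $65,240
Per-day component: $112,860 + $65,240 = $178,100
Base plus per-day: $2,200 + $178,100 = $180,300
Enhancement: 40% of $180,300 = $72,120
Enhanced fine: $180,300 + $72,120 = $252,420
Minimum $188,750: $252,420 meets the minimum, no increase.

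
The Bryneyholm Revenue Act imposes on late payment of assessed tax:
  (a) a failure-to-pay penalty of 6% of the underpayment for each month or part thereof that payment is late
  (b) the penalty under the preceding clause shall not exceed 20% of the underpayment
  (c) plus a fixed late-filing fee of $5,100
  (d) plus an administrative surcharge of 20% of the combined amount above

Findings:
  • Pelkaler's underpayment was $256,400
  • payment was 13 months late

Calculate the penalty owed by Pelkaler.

Accrued rate: 6% × 13 = 78%, capped at 20% → 20%
Failure-to-pay penalty: 20% of $256,400 = $51,280
Penalty before surcharge: $51,280 + $5,100 = $56,380
Administrative surcharge: 20% of $56,380 = $11,276
Total penalty: $56,380 + $11,276 = $67,656

$67,656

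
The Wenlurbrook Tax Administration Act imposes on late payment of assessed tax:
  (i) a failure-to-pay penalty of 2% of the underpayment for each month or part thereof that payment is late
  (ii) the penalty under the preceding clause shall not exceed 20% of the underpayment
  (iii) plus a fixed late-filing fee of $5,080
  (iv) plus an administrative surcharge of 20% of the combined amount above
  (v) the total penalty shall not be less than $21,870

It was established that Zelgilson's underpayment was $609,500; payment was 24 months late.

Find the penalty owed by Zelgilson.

Accrued rate: 2% × 24 = 48%, capped at 20% → 20%
Failure-to-pay penalty: 20% of $609,500 = $121,900
Penalty before surcharge: $121,900 + $5,080 = $126,980
Administrative surcharge: 20% of $126,980 = $25,396
Total penalty: $126,980 + $25,396 = $152,376
Minimum $21,870: $152,376 meets the minimum, no increase.

$152,376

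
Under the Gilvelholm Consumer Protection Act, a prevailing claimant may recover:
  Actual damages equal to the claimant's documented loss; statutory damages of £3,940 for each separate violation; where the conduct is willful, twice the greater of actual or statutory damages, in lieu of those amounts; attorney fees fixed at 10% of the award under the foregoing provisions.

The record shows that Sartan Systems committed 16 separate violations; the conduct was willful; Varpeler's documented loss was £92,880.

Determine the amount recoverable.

Statutory damages: 16 × £3,940 = £63,040
Greater of actual damages (£92,880) or statutory damages (£63,040): £92,880
Doubled: 2 × £92,880 = £185,760
Attorney fees: 10% of £185,760 = £18,576
Total recovery: £185,760 + £18,576 = £204,336

£204,336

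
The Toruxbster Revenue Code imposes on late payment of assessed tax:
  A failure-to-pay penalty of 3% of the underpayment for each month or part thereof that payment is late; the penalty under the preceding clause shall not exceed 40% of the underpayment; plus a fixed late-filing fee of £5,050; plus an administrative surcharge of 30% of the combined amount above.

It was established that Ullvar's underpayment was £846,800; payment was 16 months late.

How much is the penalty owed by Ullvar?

Accrued rate: 3% × 16 = 48%, capped at 40% → 40%
Failure-to-pay penalty: 40% of £846,800 = £338,720
Penalty before surcharge: £338,720 + £5,050 = £343,770
Administrative surcharge: 30% of £343,770 = £103,131
Total penalty: £343,770 + £103,131 = £446,901

£446,901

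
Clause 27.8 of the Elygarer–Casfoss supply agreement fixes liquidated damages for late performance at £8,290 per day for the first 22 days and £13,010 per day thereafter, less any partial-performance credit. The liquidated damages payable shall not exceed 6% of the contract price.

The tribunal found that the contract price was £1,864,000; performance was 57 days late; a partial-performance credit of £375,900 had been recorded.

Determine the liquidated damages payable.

First 22 days: 22 × £8,290 = £182,380
Remaining days: (57 − 22) × £13,010 = £455,350
Accrued per-day damages: £182,380 + £455,350 = £637,730
Less partial-performance credit: £637,730 − £375,900 = £261,830
Cap: 6% of £1,864,000 = £111,840
Cap at £111,840: £261,830 exceeds the cap → £111,840

£111,840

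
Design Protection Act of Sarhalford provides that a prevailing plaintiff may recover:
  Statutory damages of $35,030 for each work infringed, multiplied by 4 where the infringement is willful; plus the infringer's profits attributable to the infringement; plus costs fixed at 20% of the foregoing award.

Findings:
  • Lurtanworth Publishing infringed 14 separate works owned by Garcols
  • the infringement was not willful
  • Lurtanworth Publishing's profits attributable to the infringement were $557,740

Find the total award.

Statutory damages: 14 × $35,030 = $490,420
Infringement not willful: no ×4 enhancement.
Combined award: $490,420 + $557,740 = $1,048,160
Costs: 20% of $1,048,160 = $209,632
Award plus costs: $1,048,160 + $209,632 = $1,257,792

$1,257,792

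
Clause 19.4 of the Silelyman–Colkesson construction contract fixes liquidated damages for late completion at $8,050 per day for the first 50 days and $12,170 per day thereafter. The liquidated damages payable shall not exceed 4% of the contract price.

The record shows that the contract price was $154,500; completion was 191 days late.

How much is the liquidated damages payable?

First 50 days: 50 × $8,050 = $402,500
Remaining days: (191 − 50) × $12,170 = $1,715,970
Accrued per-day damages: $402,500 + $1,715,970 = $2,118,470
Cap: 4% of $154,500 = $6,180
Cap at $6,180: $2,118,470 exceeds the cap → $6,180

Liquidated damages: $6,180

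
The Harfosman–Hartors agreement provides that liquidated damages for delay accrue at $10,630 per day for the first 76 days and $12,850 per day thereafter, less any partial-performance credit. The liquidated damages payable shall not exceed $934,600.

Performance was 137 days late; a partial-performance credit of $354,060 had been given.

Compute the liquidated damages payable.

$934,600

First 76 days: 76 × $10,630 = $807,880
Remaining days: (137 − 76) × $12,850 = $783,850
Accrued per-day damages: $807,880 + $783,850 = $1,591,730
Less partial-performance credit: $1,591,730 − $354,060 = $1,237,670
Cap at $934,600: $1,237,670 exceeds the cap → $934,600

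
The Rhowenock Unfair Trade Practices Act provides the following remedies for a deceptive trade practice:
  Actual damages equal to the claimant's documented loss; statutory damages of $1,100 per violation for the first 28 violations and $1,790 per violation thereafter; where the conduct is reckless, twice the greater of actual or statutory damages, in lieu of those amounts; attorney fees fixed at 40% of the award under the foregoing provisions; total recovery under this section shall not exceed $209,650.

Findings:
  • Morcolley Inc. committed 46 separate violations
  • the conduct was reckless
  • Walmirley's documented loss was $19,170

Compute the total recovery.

First 28 violations: 28 × $1,100 = $30,800
Remaining violations: (46 − 28) × $1,790 = $32,220
Statutory damages: $30,800 + $32,220 = $63,020
Greater of actual damages ($19,170) or statutory damages ($63,020): $63,020
Doubled: 2 × $63,020 = $126,040
Attorney fees: 40% of $126,040 = $50,416
Total before cap: $126,040 + $50,416 = $176,456
Cap at $209,650: $176,456 is within the cap, no reduction.

$176,456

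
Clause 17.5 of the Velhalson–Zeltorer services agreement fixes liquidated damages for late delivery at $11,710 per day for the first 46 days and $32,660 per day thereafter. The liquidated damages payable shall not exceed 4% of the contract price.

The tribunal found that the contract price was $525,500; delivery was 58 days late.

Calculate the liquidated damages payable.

First 46 days: 46 × $11,710 = $538,660
Remaining days: (58 − 46) × $32,660 = $391,920
Accrued per-day damages: $538,660 + $391,920 = $930,580
Cap: 4% of $525,500 = $21,020
Cap at $21,020: $930,580 exceeds the cap → $21,020

$21,020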